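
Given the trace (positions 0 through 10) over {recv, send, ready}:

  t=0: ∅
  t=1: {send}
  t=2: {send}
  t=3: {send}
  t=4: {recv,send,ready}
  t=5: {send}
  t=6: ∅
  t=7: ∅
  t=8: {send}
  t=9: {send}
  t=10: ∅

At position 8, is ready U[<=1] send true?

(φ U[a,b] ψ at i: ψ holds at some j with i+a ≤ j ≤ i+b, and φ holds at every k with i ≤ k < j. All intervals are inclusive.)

Yes

Need some j in [8,9] with send, and ready at every k in [8,j-1].
  j=8: send holds; no prefix to check → satisfied.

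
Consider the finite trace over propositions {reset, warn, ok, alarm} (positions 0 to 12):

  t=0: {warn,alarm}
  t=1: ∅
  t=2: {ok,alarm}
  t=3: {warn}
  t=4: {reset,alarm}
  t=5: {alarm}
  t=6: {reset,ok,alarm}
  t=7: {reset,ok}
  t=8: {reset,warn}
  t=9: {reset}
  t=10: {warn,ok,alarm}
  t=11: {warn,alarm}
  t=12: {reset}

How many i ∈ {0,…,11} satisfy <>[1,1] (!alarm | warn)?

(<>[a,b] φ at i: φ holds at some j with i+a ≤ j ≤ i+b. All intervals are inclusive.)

8

Evaluate at each i in [0,11]:
  i=0: ✓ (witness j=1)
  i=1: ✗ (none in [2,2])
  i=2: ✓ (witness j=3)
  i=3: ✗ (none in [4,4])
  i=4: ✗ (none in [5,5])
  i=5: ✗ (none in [6,6])
  i=6: ✓ (witness j=7)
  i=7: ✓ (witness j=8)
  i=8: ✓ (witness j=9)
  i=9: ✓ (witness j=10)
  i=10: ✓ (witness j=11)
  i=11: ✓ (witness j=12)
Positions where it holds: {0, 2, 6, 7, 8, 9, 10, 11} → 8.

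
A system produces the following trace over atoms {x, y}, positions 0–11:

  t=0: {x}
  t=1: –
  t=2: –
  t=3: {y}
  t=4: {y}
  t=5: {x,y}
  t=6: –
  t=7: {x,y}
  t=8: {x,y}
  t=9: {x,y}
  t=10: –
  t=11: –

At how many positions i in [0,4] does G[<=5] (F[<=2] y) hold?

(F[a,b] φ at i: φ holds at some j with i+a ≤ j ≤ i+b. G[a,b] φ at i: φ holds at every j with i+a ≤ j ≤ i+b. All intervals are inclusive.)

Evaluate at each i in [0,4]:
  i=0: ✗ (fails at j=0)
  i=1: ✓ (all of [1,6])
  i=2: ✓ (all of [2,7])
  i=3: ✓ (all of [3,8])
  i=4: ✓ (all of [4,9])
Positions where it holds: {1, 2, 3, 4} → 4.

4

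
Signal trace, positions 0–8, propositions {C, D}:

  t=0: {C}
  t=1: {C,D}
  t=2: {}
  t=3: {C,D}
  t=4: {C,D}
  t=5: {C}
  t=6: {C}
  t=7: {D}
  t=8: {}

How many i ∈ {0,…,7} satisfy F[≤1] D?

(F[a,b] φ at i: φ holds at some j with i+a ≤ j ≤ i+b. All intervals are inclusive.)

7

Evaluate at each i in [0,7]:
  i=0: ✓ (witness j=1)
  i=1: ✓ (witness j=1)
  i=2: ✓ (witness j=3)
  i=3: ✓ (witness j=3)
  i=4: ✓ (witness j=4)
  i=5: ✗ (none in [5,6])
  i=6: ✓ (witness j=7)
  i=7: ✓ (witness j=7)
Positions where it holds: {0, 1, 2, 3, 4, 6, 7} → 7.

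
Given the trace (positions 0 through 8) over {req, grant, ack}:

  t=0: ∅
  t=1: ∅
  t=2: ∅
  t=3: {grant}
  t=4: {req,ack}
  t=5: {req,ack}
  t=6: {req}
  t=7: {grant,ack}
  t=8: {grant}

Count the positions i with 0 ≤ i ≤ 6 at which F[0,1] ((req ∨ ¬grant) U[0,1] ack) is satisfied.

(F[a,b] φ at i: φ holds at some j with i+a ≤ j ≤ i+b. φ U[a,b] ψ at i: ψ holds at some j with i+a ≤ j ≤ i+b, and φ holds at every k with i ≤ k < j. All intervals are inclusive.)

Evaluate at each i in [0,6]:
  i=0: ✗ (none in [0,1])
  i=1: ✗ (none in [1,2])
  i=2: ✗ (none in [2,3])
  i=3: ✓ (witness j=4)
  i=4: ✓ (witness j=4)
  i=5: ✓ (witness j=5)
  i=6: ✓ (witness j=6)
Positions where it holds: {3, 4, 5, 6} → 4.

4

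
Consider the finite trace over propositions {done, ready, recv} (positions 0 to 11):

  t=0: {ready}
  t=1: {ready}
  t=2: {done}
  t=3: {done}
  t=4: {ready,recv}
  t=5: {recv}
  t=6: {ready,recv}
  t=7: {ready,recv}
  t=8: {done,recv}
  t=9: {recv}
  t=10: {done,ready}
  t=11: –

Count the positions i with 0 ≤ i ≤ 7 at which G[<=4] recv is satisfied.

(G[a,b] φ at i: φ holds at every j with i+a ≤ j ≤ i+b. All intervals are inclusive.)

2

Evaluate at each i in [0,7]:
  i=0: ✗ (fails at j=0)
  i=1: ✗ (fails at j=1)
  i=2: ✗ (fails at j=2)
  i=3: ✗ (fails at j=3)
  i=4: ✓ (all of [4,8])
  i=5: ✓ (all of [5,9])
  i=6: ✗ (fails at j=10)
  i=7: ✗ (fails at j=10)
Positions where it holds: {4, 5} → 2.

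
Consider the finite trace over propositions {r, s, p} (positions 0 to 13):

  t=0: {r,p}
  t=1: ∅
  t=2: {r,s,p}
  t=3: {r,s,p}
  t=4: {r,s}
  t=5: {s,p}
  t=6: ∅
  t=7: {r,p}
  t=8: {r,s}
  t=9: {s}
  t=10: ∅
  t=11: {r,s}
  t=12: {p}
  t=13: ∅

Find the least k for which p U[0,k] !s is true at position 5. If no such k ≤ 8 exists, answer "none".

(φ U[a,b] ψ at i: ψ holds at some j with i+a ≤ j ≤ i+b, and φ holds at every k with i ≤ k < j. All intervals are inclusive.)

1

Need earliest j ≥ 5 with !s, and p at every k in [5,j-1].
  j=5: rhs fails.
  j=6: rhs holds; lhs holds on [5,5]. k = 1.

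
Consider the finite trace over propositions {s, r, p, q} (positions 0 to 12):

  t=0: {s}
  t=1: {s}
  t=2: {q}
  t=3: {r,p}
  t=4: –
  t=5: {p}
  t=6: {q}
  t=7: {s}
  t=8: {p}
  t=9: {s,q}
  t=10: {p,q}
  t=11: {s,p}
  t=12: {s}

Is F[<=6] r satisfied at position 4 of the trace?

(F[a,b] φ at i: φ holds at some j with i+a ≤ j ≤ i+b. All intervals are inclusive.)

Check r at each j in [4,10]:
  j=4: false
  j=5: false
  j=6: false
  j=7: false
  j=8: false
  j=9: false
  j=10: false
No position in the window satisfies it → formula fails.

No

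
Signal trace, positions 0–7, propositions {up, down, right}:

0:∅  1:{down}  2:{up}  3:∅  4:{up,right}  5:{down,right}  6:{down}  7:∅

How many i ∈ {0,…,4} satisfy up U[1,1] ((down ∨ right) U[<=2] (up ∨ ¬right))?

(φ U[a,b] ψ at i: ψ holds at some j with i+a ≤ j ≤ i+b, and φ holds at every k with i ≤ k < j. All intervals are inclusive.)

2

Evaluate at each i in [0,4]:
  i=0: ✗ (lhs fails at k=0 before rhs at j=1)
  i=1: ✗ (lhs fails at k=1 before rhs at j=2)
  i=2: ✓ (rhs at j=3; lhs holds on [2,2])
  i=3: ✗ (lhs fails at k=3 before rhs at j=4)
  i=4: ✓ (rhs at j=5; lhs holds on [4,4])
Positions where it holds: {2, 4} → 2.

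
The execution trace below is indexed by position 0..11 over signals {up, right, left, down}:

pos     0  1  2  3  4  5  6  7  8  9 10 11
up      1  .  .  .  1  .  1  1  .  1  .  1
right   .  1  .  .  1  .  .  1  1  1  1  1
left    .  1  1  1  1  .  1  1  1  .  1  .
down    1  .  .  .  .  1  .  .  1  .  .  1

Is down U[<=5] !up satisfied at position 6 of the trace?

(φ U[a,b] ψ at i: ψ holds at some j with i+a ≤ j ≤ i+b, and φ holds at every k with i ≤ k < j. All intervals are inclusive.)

Need some j in [6,11] with !up, and down at every k in [6,j-1].
  j=6: !up false.
  j=7: !up false.
  j=8: !up holds, but down fails at k=6 → not this j.
  j=9: !up false.
  j=10: !up holds, but down fails at k=6 → not this j.
  j=11: !up false.
No j in the window works → until fails.

No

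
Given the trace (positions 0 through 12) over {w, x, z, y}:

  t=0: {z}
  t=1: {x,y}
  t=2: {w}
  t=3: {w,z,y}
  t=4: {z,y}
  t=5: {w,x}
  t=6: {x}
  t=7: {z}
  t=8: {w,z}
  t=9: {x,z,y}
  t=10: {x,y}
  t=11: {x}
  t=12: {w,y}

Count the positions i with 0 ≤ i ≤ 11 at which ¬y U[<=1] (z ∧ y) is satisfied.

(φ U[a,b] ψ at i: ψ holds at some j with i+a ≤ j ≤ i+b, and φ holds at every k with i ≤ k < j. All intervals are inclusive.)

5

Evaluate at each i in [0,11]:
  i=0: ✗ (no rhs in [0,1])
  i=1: ✗ (no rhs in [1,2])
  i=2: ✓ (rhs at j=3; lhs holds on [2,2])
  i=3: ✓ (rhs at j=3)
  i=4: ✓ (rhs at j=4)
  i=5: ✗ (no rhs in [5,6])
  i=6: ✗ (no rhs in [6,7])
  i=7: ✗ (no rhs in [7,8])
  i=8: ✓ (rhs at j=9; lhs holds on [8,8])
  i=9: ✓ (rhs at j=9)
  i=10: ✗ (no rhs in [10,11])
  i=11: ✗ (no rhs in [11,12])
Positions where it holds: {2, 3, 4, 8, 9} → 5.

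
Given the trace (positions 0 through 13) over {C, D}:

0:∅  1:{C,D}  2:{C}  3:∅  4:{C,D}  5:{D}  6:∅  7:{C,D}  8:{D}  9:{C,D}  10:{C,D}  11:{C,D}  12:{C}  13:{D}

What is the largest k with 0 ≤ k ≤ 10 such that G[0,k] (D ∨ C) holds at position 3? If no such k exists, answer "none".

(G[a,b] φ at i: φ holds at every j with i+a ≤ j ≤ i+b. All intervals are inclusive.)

none

(D ∨ C) must hold from j=3 onward; find where it first fails.
  j=3: fails → no k works.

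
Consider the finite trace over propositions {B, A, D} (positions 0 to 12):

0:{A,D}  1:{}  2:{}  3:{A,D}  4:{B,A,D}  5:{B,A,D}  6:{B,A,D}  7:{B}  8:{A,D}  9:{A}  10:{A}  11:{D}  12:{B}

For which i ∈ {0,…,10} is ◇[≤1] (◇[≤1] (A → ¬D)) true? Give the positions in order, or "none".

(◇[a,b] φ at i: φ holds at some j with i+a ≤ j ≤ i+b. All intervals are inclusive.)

0, 1, 2, 5, 6, 7, 8, 9, 10

Evaluate at each i in [0,10]:
  i=0: ✓ (witness j=0)
  i=1: ✓ (witness j=1)
  i=2: ✓ (witness j=2)
  i=3: ✗ (none in [3,4])
  i=4: ✗ (none in [4,5])
  i=5: ✓ (witness j=6)
  i=6: ✓ (witness j=6)
  i=7: ✓ (witness j=7)
  i=8: ✓ (witness j=8)
  i=9: ✓ (witness j=9)
  i=10: ✓ (witness j=10)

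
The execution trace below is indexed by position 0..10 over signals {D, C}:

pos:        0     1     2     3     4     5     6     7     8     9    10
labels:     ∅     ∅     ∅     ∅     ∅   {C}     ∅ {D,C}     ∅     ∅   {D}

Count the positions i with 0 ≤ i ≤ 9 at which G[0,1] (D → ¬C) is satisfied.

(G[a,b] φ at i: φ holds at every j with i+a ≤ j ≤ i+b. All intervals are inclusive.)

Evaluate at each i in [0,9]:
  i=0: ✓ (all of [0,1])
  i=1: ✓ (all of [1,2])
  i=2: ✓ (all of [2,3])
  i=3: ✓ (all of [3,4])
  i=4: ✓ (all of [4,5])
  i=5: ✓ (all of [5,6])
  i=6: ✗ (fails at j=7)
  i=7: ✗ (fails at j=7)
  i=8: ✓ (all of [8,9])
  i=9: ✓ (all of [9,10])
Positions where it holds: {0, 1, 2, 3, 4, 5, 8, 9} → 8.

8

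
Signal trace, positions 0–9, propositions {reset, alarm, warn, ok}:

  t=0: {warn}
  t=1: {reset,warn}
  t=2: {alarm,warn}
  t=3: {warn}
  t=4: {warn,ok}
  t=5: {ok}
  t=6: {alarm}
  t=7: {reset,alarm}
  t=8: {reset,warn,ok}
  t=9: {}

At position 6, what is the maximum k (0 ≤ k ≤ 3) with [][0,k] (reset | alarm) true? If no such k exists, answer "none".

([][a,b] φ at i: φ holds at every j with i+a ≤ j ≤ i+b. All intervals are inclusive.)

(reset | alarm) must hold from j=6 onward; find where it first fails.
  j=6: holds
  j=7: holds
  j=8: holds
  j=9: fails
Holds on [6,8], so largest k = 2.

2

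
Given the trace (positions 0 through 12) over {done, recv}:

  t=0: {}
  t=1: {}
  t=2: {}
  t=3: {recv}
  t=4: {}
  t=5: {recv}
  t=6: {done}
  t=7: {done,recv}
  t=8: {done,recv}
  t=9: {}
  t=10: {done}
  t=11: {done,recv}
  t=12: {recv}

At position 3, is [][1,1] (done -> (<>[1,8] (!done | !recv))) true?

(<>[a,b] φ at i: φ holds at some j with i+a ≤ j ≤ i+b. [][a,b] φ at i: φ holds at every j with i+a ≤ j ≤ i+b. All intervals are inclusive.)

Check (done -> (<>[1,8] (!done | !recv))) at every j in [4,4]:
  j=4: antecedent false → ✓
All positions satisfy it → formula holds.

Holds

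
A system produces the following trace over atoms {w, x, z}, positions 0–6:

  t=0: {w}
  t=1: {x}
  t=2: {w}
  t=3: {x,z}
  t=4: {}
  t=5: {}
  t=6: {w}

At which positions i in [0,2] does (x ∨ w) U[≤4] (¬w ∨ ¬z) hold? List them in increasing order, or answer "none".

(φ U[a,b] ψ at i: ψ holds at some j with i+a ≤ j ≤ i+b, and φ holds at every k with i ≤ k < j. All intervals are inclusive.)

0, 1, 2

Evaluate at each i in [0,2]:
  i=0: ✓ (rhs at j=0)
  i=1: ✓ (rhs at j=1)
  i=2: ✓ (rhs at j=2)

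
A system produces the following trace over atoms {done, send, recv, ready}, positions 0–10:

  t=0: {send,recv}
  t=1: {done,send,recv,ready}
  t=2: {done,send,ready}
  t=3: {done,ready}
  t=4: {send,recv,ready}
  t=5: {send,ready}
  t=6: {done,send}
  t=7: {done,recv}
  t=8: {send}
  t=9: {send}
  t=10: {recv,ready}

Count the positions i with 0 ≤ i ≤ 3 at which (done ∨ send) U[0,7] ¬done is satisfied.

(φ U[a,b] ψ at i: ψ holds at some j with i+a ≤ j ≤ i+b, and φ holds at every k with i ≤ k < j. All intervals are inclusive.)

4

Evaluate at each i in [0,3]:
  i=0: ✓ (rhs at j=0)
  i=1: ✓ (rhs at j=4; lhs holds on [1,3])
  i=2: ✓ (rhs at j=4; lhs holds on [2,3])
  i=3: ✓ (rhs at j=4; lhs holds on [3,3])
Positions where it holds: {0, 1, 2, 3} → 4.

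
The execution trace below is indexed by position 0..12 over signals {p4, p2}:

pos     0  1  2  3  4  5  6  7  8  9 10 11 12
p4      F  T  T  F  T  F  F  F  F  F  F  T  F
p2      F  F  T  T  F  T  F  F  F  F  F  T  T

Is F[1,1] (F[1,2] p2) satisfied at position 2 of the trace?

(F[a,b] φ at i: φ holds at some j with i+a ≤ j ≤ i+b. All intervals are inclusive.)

Check F[1,2] p2 at each j in [3,3]:
  j=3: holds (witness at 5)
Found at j=3 → formula holds.

True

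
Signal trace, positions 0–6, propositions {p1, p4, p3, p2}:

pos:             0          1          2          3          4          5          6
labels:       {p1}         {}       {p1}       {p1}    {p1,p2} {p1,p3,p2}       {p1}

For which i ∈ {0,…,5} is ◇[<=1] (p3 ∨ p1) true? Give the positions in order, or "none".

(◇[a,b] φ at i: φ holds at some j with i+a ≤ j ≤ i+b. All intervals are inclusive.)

0, 1, 2, 3, 4, 5

Evaluate at each i in [0,5]:
  i=0: ✓ (witness j=0)
  i=1: ✓ (witness j=2)
  i=2: ✓ (witness j=2)
  i=3: ✓ (witness j=3)
  i=4: ✓ (witness j=4)
  i=5: ✓ (witness j=5)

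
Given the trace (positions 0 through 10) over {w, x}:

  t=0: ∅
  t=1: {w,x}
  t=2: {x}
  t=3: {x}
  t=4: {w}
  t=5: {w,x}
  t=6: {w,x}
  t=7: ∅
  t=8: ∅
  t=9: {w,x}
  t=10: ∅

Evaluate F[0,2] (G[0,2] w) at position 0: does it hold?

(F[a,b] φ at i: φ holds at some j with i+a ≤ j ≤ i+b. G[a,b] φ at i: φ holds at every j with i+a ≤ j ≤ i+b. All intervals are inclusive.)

No

Check G[0,2] w at each j in [0,2]:
  j=0: fails at 0
  j=1: fails at 2
  j=2: fails at 2
No position in the window satisfies it → formula fails.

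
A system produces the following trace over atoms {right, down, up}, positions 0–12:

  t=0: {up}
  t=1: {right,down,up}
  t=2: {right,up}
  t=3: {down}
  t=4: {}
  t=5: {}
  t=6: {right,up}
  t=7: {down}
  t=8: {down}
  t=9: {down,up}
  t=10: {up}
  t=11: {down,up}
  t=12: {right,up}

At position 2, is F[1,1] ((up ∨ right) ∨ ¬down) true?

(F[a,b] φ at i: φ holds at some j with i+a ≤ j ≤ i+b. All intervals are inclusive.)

Does not hold

Check ((up ∨ right) ∨ ¬down) at each j in [3,3]:
  j=3: false
No position in the window satisfies it → formula fails.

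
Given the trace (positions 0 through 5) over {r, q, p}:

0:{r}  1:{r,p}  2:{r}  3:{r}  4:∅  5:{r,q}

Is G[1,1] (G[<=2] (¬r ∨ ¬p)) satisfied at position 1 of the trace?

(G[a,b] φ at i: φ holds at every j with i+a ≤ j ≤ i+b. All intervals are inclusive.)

Check G[<=2] (¬r ∨ ¬p) at every j in [2,2]:
  j=2: holds on [2,4]
All positions satisfy it → formula holds.

True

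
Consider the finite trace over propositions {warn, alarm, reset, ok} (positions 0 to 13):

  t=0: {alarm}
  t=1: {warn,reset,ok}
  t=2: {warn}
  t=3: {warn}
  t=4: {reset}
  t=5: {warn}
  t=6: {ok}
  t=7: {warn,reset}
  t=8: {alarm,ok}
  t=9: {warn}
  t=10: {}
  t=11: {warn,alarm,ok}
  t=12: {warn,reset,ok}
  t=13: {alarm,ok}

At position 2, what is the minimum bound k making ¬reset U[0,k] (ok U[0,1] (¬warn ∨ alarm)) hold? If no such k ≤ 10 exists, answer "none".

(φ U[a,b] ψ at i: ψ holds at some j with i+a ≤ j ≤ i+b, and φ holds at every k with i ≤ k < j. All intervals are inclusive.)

2

Need earliest j ≥ 2 with (ok U[0,1] (¬warn ∨ alarm)), and ¬reset at every k in [2,j-1].
  j=2: rhs fails.
  j=3: rhs fails.
  j=4: rhs holds; lhs holds on [2,3]. k = 2.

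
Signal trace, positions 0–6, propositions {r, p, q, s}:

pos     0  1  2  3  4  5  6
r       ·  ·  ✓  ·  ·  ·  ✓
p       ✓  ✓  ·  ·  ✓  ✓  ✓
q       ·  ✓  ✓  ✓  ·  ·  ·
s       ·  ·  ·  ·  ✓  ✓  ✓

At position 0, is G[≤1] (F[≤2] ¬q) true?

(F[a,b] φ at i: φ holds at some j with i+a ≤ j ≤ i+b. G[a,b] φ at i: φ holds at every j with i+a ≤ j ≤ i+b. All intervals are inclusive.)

No

Check F[≤2] ¬q at every j in [0,1]:
  j=0: holds (witness at 0)
  j=1: fails (none in [1,3])
Fails at j=1 → formula fails.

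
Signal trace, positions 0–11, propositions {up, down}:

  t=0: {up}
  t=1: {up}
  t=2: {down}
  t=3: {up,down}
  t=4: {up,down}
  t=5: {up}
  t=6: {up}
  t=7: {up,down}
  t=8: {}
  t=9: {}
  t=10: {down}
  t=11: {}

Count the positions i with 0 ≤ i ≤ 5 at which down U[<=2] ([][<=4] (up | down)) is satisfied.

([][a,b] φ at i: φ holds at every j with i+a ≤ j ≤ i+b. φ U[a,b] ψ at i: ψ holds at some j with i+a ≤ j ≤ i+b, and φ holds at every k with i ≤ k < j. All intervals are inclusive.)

4

Evaluate at each i in [0,5]:
  i=0: ✓ (rhs at j=0)
  i=1: ✓ (rhs at j=1)
  i=2: ✓ (rhs at j=2)
  i=3: ✓ (rhs at j=3)
  i=4: ✗ (no rhs in [4,6])
  i=5: ✗ (no rhs in [5,7])
Positions where it holds: {0, 1, 2, 3} → 4.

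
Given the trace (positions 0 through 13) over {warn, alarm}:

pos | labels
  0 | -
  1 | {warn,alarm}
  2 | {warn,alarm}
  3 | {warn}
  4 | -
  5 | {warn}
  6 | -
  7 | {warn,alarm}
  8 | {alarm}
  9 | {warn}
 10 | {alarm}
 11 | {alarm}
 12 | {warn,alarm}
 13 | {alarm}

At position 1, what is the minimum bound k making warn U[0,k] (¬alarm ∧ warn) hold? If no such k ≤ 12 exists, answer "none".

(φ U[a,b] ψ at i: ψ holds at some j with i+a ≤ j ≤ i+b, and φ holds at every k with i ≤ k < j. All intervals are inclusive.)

2

Need earliest j ≥ 1 with (¬alarm ∧ warn), and warn at every k in [1,j-1].
  j=1: rhs fails.
  j=2: rhs fails.
  j=3: rhs holds; lhs holds on [1,2]. k = 2.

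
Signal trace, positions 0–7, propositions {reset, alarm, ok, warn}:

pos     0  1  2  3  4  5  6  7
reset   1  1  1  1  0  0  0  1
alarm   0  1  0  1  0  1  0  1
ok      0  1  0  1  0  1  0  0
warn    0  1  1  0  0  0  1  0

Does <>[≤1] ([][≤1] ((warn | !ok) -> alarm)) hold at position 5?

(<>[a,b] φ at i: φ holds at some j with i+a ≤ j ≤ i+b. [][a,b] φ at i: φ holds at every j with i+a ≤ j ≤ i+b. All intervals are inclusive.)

Check [][≤1] ((warn | !ok) -> alarm) at each j in [5,6]:
  j=5: fails at 6
  j=6: fails at 6
No position in the window satisfies it → formula fails.

False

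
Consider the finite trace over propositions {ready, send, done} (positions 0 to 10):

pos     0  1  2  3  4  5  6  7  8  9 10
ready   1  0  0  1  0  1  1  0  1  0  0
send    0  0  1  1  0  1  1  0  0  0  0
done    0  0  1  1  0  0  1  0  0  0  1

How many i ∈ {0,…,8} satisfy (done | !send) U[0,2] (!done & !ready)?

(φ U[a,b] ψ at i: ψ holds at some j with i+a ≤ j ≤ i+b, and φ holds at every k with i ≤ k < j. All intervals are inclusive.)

8

Evaluate at each i in [0,8]:
  i=0: ✓ (rhs at j=1; lhs holds on [0,0])
  i=1: ✓ (rhs at j=1)
  i=2: ✓ (rhs at j=4; lhs holds on [2,3])
  i=3: ✓ (rhs at j=4; lhs holds on [3,3])
  i=4: ✓ (rhs at j=4)
  i=5: ✗ (lhs fails at k=5 before rhs at j=7)
  i=6: ✓ (rhs at j=7; lhs holds on [6,6])
  i=7: ✓ (rhs at j=7)
  i=8: ✓ (rhs at j=9; lhs holds on [8,8])
Positions where it holds: {0, 1, 2, 3, 4, 6, 7, 8} → 8.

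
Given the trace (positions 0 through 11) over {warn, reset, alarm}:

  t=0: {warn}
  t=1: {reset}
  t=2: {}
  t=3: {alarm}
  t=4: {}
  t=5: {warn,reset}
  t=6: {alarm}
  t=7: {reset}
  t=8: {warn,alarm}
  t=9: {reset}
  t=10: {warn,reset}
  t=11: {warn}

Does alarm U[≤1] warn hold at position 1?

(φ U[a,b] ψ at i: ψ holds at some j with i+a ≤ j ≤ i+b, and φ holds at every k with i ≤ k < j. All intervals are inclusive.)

Need some j in [1,2] with warn, and alarm at every k in [1,j-1].
  j=1: warn false.
  j=2: warn false.
No j in the window works → until fails.

False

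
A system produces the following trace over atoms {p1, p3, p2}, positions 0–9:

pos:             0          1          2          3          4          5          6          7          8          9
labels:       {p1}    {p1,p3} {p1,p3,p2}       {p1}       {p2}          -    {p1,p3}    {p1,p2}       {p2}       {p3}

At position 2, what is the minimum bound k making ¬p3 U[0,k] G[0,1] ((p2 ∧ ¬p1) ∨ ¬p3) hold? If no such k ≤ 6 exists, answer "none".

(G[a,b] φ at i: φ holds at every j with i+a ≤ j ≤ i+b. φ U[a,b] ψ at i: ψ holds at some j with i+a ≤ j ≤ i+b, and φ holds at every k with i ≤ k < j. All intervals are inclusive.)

Need earliest j ≥ 2 with G[0,1] ((p2 ∧ ¬p1) ∨ ¬p3), and ¬p3 at every k in [2,j-1].
  j=2: rhs fails.
  j=3: rhs holds but lhs fails at k=2.
  j=4: rhs holds but lhs fails at k=2.
  j=5: rhs fails.
  j=6: rhs fails.
  j=7: rhs holds but lhs fails at k=2.
  j=8: rhs fails.
No witness within the range → none.

none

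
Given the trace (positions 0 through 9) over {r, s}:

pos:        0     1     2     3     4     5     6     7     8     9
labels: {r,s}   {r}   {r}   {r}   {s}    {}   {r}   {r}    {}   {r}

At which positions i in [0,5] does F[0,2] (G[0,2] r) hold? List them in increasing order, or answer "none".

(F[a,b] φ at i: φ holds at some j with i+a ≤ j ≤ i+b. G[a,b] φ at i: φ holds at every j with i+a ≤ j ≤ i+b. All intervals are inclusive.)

Evaluate at each i in [0,5]:
  i=0: ✓ (witness j=0)
  i=1: ✓ (witness j=1)
  i=2: ✗ (none in [2,4])
  i=3: ✗ (none in [3,5])
  i=4: ✗ (none in [4,6])
  i=5: ✗ (none in [5,7])

0, 1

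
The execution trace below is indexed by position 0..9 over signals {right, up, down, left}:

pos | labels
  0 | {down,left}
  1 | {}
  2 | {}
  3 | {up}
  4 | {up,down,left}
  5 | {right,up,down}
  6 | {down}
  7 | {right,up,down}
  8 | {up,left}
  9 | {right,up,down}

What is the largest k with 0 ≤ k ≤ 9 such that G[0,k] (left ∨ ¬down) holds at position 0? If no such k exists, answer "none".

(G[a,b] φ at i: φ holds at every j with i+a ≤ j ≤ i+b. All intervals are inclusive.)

4

(left ∨ ¬down) must hold from j=0 onward; find where it first fails.
  j=0: holds
  j=1: holds
  j=2: holds
  j=3: holds
  j=4: holds
  j=5: fails
Holds on [0,4], so largest k = 4.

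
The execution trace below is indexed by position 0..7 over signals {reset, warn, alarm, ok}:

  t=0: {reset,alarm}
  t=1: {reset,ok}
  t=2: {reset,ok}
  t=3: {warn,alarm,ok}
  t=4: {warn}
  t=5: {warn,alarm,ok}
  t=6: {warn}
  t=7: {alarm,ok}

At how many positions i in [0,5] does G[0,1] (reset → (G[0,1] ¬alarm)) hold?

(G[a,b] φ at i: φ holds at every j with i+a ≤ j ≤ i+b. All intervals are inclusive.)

Evaluate at each i in [0,5]:
  i=0: ✗ (fails at j=0)
  i=1: ✗ (fails at j=2)
  i=2: ✗ (fails at j=2)
  i=3: ✓ (all of [3,4])
  i=4: ✓ (all of [4,5])
  i=5: ✓ (all of [5,6])
Positions where it holds: {3, 4, 5} → 3.

3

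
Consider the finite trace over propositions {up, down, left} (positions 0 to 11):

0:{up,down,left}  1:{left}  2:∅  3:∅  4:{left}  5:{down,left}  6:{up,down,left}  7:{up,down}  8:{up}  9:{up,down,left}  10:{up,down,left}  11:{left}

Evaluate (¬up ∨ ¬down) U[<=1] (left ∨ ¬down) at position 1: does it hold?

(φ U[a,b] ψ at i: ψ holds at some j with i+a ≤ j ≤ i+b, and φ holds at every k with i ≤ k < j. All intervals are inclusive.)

Need some j in [1,2] with (left ∨ ¬down), and (¬up ∨ ¬down) at every k in [1,j-1].
  j=1: (left ∨ ¬down) holds; no prefix to check → satisfied.

Holds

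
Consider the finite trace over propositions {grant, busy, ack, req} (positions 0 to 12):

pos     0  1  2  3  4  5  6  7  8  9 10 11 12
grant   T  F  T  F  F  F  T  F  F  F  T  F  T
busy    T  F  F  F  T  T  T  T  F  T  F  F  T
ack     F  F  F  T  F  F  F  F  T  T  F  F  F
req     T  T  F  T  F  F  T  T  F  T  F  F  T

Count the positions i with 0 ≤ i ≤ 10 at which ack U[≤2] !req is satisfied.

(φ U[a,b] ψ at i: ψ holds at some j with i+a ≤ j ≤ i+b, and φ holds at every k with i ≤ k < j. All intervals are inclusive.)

Evaluate at each i in [0,10]:
  i=0: ✗ (lhs fails at k=0 before rhs at j=2)
  i=1: ✗ (lhs fails at k=1 before rhs at j=2)
  i=2: ✓ (rhs at j=2)
  i=3: ✓ (rhs at j=4; lhs holds on [3,3])
  i=4: ✓ (rhs at j=4)
  i=5: ✓ (rhs at j=5)
  i=6: ✗ (lhs fails at k=6 before rhs at j=8)
  i=7: ✗ (lhs fails at k=7 before rhs at j=8)
  i=8: ✓ (rhs at j=8)
  i=9: ✓ (rhs at j=10; lhs holds on [9,9])
  i=10: ✓ (rhs at j=10)
Positions where it holds: {2, 3, 4, 5, 8, 9, 10} → 7.

7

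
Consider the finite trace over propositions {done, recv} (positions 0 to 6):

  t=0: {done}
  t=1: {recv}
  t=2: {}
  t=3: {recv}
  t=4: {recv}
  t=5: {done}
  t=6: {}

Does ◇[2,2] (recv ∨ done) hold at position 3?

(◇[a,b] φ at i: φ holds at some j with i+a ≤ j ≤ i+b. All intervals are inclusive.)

Check (recv ∨ done) at each j in [5,5]:
  j=5: true
Found at j=5 → formula holds.

Holds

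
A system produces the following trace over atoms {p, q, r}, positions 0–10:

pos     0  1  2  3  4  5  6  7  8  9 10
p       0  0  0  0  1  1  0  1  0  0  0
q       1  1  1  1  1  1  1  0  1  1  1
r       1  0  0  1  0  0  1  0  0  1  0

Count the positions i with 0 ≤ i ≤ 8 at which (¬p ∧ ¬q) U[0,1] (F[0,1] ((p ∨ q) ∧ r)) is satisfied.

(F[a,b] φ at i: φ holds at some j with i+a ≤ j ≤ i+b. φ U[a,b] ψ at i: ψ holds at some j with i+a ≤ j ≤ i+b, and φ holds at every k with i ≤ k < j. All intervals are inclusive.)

6

Evaluate at each i in [0,8]:
  i=0: ✓ (rhs at j=0)
  i=1: ✗ (lhs fails at k=1 before rhs at j=2)
  i=2: ✓ (rhs at j=2)
  i=3: ✓ (rhs at j=3)
  i=4: ✗ (lhs fails at k=4 before rhs at j=5)
  i=5: ✓ (rhs at j=5)
  i=6: ✓ (rhs at j=6)
  i=7: ✗ (lhs fails at k=7 before rhs at j=8)
  i=8: ✓ (rhs at j=8)
Positions where it holds: {0, 2, 3, 5, 6, 8} → 6.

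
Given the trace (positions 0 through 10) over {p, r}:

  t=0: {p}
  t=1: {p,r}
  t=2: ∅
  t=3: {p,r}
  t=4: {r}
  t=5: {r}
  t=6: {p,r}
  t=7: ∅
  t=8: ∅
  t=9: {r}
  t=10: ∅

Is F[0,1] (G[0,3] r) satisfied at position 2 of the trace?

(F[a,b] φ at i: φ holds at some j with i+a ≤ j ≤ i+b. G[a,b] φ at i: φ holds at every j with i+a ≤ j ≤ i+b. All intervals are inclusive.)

Check G[0,3] r at each j in [2,3]:
  j=2: fails at 2
  j=3: holds on [3,6]
Found at j=3 → formula holds.

Holds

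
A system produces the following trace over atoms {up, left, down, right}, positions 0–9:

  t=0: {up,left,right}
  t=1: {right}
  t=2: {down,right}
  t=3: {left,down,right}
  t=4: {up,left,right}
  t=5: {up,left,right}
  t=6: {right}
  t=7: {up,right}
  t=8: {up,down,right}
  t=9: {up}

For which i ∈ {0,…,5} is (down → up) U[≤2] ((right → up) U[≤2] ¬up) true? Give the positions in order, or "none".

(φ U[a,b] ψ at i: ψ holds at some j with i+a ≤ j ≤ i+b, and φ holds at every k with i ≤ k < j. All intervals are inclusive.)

Evaluate at each i in [0,5]:
  i=0: ✓ (rhs at j=0)
  i=1: ✓ (rhs at j=1)
  i=2: ✓ (rhs at j=2)
  i=3: ✓ (rhs at j=3)
  i=4: ✓ (rhs at j=4)
  i=5: ✓ (rhs at j=5)

0, 1, 2, 3, 4, 5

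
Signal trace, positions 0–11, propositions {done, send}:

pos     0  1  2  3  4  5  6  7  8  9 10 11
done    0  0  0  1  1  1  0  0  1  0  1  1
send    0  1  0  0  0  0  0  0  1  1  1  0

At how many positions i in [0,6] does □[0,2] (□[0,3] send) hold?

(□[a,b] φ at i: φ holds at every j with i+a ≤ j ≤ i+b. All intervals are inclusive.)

0

Evaluate at each i in [0,6]:
  i=0: ✗ (fails at j=0)
  i=1: ✗ (fails at j=1)
  i=2: ✗ (fails at j=2)
  i=3: ✗ (fails at j=3)
  i=4: ✗ (fails at j=4)
  i=5: ✗ (fails at j=5)
  i=6: ✗ (fails at j=6)
Positions where it holds: {} → 0.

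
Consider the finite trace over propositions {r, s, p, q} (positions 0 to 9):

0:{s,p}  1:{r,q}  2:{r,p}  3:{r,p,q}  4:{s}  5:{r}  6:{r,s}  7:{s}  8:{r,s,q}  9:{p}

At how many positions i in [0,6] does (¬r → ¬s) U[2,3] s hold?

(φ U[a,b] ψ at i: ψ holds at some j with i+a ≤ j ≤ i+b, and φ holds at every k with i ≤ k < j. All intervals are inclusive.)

Evaluate at each i in [0,6]:
  i=0: ✗ (no rhs in [2,3])
  i=1: ✓ (rhs at j=4; lhs holds on [1,3])
  i=2: ✓ (rhs at j=4; lhs holds on [2,3])
  i=3: ✗ (lhs fails at k=4 before rhs at j=6)
  i=4: ✗ (lhs fails at k=4 before rhs at j=6)
  i=5: ✓ (rhs at j=7; lhs holds on [5,6])
  i=6: ✗ (lhs fails at k=7 before rhs at j=8)
Positions where it holds: {1, 2, 5} → 3.

3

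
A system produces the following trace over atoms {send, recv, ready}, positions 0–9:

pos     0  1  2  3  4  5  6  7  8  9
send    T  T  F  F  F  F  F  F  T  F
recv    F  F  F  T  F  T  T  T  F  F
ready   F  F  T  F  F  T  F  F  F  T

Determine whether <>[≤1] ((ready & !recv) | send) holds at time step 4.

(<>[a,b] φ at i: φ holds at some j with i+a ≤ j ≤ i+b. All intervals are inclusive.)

No

Check ((ready & !recv) | send) at each j in [4,5]:
  j=4: false
  j=5: false
No position in the window satisfies it → formula fails.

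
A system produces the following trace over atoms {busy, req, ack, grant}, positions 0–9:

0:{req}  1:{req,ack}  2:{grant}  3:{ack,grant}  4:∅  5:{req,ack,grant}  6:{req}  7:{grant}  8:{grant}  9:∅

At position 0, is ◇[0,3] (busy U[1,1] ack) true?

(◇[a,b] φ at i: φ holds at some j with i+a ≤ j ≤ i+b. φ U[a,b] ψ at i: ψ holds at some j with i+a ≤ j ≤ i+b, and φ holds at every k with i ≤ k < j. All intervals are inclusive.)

Does not hold

Check (busy U[1,1] ack) at each j in [0,3]:
  j=0: fails
  j=1: fails
  j=2: fails
  j=3: fails
No position in the window satisfies it → formula fails.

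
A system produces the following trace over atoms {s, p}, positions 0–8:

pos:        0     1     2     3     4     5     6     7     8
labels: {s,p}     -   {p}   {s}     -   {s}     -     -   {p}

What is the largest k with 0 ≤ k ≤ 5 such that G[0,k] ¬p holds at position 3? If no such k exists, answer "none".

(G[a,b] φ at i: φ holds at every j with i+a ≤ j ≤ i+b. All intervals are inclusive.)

4

¬p must hold from j=3 onward; find where it first fails.
  j=3: holds
  j=4: holds
  j=5: holds
  j=6: holds
  j=7: holds
  j=8: fails
Holds on [3,7], so largest k = 4.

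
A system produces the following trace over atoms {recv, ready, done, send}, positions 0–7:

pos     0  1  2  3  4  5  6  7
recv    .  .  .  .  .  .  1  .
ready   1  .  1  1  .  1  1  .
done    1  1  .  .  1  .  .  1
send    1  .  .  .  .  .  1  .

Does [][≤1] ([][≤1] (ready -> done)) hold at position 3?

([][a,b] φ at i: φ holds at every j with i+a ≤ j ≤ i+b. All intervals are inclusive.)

False

Check [][≤1] (ready -> done) at every j in [3,4]:
  j=3: fails at 3
  j=4: fails at 5
Fails at j=3 → formula fails.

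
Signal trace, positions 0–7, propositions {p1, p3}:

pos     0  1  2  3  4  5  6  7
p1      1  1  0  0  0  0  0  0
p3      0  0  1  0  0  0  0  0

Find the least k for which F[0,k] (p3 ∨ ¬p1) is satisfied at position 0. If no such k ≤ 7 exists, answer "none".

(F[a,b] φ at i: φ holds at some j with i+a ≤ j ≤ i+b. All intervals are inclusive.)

Scan j = 0,1,… for (p3 ∨ ¬p1):
  j=0: fails
  j=1: fails
  j=2: holds
First hit at j=2, so smallest k = 2-0 = 2.

2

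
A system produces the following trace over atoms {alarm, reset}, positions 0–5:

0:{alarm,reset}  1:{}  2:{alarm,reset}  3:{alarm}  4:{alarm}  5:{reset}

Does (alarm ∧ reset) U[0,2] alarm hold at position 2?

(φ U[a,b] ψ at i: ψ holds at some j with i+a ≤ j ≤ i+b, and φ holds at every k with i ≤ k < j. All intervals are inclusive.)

Holds

Need some j in [2,4] with alarm, and (alarm ∧ reset) at every k in [2,j-1].
  j=2: alarm holds; no prefix to check → satisfied.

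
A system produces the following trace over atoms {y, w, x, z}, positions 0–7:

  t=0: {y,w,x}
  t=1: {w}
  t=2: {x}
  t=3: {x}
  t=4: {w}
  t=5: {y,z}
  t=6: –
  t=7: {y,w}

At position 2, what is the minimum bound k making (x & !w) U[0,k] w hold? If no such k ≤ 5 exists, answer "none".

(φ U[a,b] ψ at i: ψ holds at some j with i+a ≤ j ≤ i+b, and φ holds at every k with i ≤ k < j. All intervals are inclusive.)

Need earliest j ≥ 2 with w, and (x & !w) at every k in [2,j-1].
  j=2: rhs fails.
  j=3: rhs fails.
  j=4: rhs holds; lhs holds on [2,3]. k = 2.

2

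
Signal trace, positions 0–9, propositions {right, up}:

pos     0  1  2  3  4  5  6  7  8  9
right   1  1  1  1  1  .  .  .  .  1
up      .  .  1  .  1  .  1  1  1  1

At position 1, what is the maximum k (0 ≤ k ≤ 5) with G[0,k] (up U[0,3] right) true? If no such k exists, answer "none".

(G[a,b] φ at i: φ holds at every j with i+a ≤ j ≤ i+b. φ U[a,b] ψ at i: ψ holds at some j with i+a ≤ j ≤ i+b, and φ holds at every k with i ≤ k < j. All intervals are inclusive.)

(up U[0,3] right) must hold from j=1 onward; find where it first fails.
  j=1: holds
  j=2: holds
  j=3: holds
  j=4: holds
  j=5: fails
Holds on [1,4], so largest k = 3.

3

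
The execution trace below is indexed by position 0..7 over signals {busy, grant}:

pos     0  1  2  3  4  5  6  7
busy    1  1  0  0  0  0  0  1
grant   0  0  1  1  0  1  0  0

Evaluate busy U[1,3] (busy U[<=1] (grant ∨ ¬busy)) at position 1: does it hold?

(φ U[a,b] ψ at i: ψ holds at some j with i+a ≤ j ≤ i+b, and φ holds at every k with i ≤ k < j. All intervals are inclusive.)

Holds

Need some j in [2,4] with (busy U[<=1] (grant ∨ ¬busy)), and busy at every k in [1,j-1].
  j=2: (busy U[<=1] (grant ∨ ¬busy)) holds; busy holds at every k in [1,1] → satisfied.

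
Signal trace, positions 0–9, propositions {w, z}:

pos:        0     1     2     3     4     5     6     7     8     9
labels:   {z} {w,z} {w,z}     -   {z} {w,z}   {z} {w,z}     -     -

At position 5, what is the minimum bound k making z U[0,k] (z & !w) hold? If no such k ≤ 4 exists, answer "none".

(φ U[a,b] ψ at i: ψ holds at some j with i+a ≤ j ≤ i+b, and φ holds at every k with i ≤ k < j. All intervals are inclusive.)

Need earliest j ≥ 5 with (z & !w), and z at every k in [5,j-1].
  j=5: rhs fails.
  j=6: rhs holds; lhs holds on [5,5]. k = 1.

1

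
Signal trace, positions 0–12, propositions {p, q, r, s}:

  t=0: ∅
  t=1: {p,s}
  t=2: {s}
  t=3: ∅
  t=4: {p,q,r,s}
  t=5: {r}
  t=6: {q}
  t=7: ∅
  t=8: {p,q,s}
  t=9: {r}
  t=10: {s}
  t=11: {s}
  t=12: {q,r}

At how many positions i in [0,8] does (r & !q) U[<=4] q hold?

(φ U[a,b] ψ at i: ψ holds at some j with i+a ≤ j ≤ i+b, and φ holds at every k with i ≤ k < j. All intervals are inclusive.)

Evaluate at each i in [0,8]:
  i=0: ✗ (lhs fails at k=0 before rhs at j=4)
  i=1: ✗ (lhs fails at k=1 before rhs at j=4)
  i=2: ✗ (lhs fails at k=2 before rhs at j=4)
  i=3: ✗ (lhs fails at k=3 before rhs at j=4)
  i=4: ✓ (rhs at j=4)
  i=5: ✓ (rhs at j=6; lhs holds on [5,5])
  i=6: ✓ (rhs at j=6)
  i=7: ✗ (lhs fails at k=7 before rhs at j=8)
  i=8: ✓ (rhs at j=8)
Positions where it holds: {4, 5, 6, 8} → 4.

4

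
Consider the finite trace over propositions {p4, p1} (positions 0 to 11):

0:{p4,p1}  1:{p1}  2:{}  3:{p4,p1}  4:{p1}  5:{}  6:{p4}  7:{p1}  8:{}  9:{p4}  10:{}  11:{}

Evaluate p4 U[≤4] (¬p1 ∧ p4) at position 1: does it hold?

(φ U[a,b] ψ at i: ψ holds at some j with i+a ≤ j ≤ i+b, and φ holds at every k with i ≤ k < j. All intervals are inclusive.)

False

Need some j in [1,5] with (¬p1 ∧ p4), and p4 at every k in [1,j-1].
  j=1: (¬p1 ∧ p4) false.
  j=2: (¬p1 ∧ p4) false.
  j=3: (¬p1 ∧ p4) false.
  j=4: (¬p1 ∧ p4) false.
  j=5: (¬p1 ∧ p4) false.
No j in the window works → until fails.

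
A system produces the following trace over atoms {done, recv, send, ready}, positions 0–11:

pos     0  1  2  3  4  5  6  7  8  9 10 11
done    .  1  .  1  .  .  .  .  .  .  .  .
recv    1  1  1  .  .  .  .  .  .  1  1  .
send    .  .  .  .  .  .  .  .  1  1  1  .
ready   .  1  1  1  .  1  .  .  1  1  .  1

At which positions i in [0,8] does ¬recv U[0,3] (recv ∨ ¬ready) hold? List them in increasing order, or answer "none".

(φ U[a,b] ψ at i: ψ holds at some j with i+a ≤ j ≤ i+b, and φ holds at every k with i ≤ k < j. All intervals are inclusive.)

Evaluate at each i in [0,8]:
  i=0: ✓ (rhs at j=0)
  i=1: ✓ (rhs at j=1)
  i=2: ✓ (rhs at j=2)
  i=3: ✓ (rhs at j=4; lhs holds on [3,3])
  i=4: ✓ (rhs at j=4)
  i=5: ✓ (rhs at j=6; lhs holds on [5,5])
  i=6: ✓ (rhs at j=6)
  i=7: ✓ (rhs at j=7)
  i=8: ✓ (rhs at j=9; lhs holds on [8,8])

0, 1, 2, 3, 4, 5, 6, 7, 8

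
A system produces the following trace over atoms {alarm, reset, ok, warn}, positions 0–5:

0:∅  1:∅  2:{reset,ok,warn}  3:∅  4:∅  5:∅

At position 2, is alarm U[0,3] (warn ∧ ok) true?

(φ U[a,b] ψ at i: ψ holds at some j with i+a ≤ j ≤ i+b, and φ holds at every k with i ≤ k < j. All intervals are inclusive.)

Need some j in [2,5] with (warn ∧ ok), and alarm at every k in [2,j-1].
  j=2: (warn ∧ ok) holds; no prefix to check → satisfied.

Yes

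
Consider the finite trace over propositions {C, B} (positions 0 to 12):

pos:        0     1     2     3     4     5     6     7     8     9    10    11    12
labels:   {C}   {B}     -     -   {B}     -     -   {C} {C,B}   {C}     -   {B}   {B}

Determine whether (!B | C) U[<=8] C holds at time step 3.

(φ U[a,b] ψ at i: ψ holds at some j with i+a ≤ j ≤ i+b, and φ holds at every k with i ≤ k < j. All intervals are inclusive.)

Need some j in [3,11] with C, and (!B | C) at every k in [3,j-1].
  j=3: C false.
  j=4: C false.
  j=5: C false.
  j=6: C false.
  j=7: C holds, but (!B | C) fails at k=4 → not this j.
  j=8: C holds, but (!B | C) fails at k=4 → not this j.
  j=9: C holds, but (!B | C) fails at k=4 → not this j.
  j=10: C false.
  j=11: C false.
No j in the window works → until fails.

Does not hold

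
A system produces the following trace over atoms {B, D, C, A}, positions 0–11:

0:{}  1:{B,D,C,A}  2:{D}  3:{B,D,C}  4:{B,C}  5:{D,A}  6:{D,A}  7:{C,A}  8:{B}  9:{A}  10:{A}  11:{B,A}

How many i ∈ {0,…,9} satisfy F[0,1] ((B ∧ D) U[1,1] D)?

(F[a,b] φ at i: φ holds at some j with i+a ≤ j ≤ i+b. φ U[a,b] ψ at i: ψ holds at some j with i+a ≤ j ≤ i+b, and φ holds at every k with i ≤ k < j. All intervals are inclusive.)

2

Evaluate at each i in [0,9]:
  i=0: ✓ (witness j=1)
  i=1: ✓ (witness j=1)
  i=2: ✗ (none in [2,3])
  i=3: ✗ (none in [3,4])
  i=4: ✗ (none in [4,5])
  i=5: ✗ (none in [5,6])
  i=6: ✗ (none in [6,7])
  i=7: ✗ (none in [7,8])
  i=8: ✗ (none in [8,9])
  i=9: ✗ (none in [9,10])
Positions where it holds: {0, 1} → 2.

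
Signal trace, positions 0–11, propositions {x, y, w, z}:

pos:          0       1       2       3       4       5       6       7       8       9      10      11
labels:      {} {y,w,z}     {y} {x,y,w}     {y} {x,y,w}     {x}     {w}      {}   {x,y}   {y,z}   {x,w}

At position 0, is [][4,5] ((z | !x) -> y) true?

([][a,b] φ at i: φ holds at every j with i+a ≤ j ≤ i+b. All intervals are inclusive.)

Holds

Check ((z | !x) -> y) at every j in [4,5]:
  j=4: antecedent true; consequent true → ✓
  j=5: antecedent false → ✓
All positions satisfy it → formula holds.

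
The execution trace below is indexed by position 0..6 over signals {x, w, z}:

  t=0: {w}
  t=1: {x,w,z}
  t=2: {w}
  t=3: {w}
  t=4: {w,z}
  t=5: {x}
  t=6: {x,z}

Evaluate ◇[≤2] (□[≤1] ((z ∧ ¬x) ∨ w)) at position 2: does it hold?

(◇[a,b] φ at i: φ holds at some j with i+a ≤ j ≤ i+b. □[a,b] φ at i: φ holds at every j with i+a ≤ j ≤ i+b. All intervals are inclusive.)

Check □[≤1] ((z ∧ ¬x) ∨ w) at each j in [2,4]:
  j=2: holds on [2,3]
  j=3: holds on [3,4]
  j=4: fails at 5
Found at j=2 → formula holds.

Yes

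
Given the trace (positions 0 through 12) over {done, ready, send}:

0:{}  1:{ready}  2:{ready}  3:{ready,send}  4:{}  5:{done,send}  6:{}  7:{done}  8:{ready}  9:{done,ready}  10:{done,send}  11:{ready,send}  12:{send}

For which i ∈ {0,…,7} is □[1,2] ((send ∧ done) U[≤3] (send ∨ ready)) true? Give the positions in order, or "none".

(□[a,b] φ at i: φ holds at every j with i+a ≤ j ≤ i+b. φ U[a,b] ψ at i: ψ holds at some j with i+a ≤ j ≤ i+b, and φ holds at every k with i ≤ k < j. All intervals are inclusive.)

0, 1, 7

Evaluate at each i in [0,7]:
  i=0: ✓ (all of [1,2])
  i=1: ✓ (all of [2,3])
  i=2: ✗ (fails at j=4)
  i=3: ✗ (fails at j=4)
  i=4: ✗ (fails at j=6)
  i=5: ✗ (fails at j=6)
  i=6: ✗ (fails at j=7)
  i=7: ✓ (all of [8,9])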